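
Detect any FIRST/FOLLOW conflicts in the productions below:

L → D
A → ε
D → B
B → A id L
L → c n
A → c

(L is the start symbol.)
A FIRST/FOLLOW conflict occurs when a non-terminal N has a nullable alternative N → β (β ⇒* ε) and another alternative N → α with FIRST(α) ∩ FOLLOW(N) ≠ ∅: on such a lookahead the parser cannot decide between expanding α and letting N vanish via β.

Nullable non-terminals: A.

A: nullable alternative(s) A → ε; FOLLOW(A) = { 'id' }
  A → ε: FIRST \ {ε} = { } — this is the only nullable alternative, skip
  A → c: FIRST \ {ε} = { 'c' } — disjoint from FOLLOW(A)

B, D, L have no nullable alternative, so no FIRST/FOLLOW check is needed there.

No FIRST/FOLLOW conflicts found.

Answer: No FIRST/FOLLOW conflicts.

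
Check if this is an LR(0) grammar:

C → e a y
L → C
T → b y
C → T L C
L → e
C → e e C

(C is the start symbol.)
No. Shift-reduce conflict between [L → e .] and [C → e . a y]

Augment with C' → C and build the canonical LR(0) collection (I0 = CLOSURE({[C' → . C]}), then GOTO on every symbol after a dot until no new states appear). It has 14 states:
  I0: { [C → . T L C], [C → . e a y], [C → . e e C], [C' → . C], [T → . b y] }  — shift
  I1: { [C' → C .] }  — accept
  I2: { [C → . T L C], [C → . e a y], [C → . e e C], [C → T . L C], [L → . C], [L → . e], [T → . b y] }  — shift
  I3: { [T → b . y] }  — shift
  I4: { [C → e . a y], [C → e . e C] }  — shift
  I5: { [C → e a . y] }  — shift
  I6: { [C → . T L C], [C → . e a y], [C → . e e C], [C → e e . C], [T → . b y] }  — shift
  I7: { [C → e e C .] }  — reduce
  I8: { [C → e a y .] }  — reduce
  I9: { [T → b y .] }  — reduce
  I10: { [L → C .] }  — reduce
  I11: { [C → . T L C], [C → . e a y], [C → . e e C], [C → T L . C], [T → . b y] }  — shift
  I12: { [C → e . a y], [C → e . e C], [L → e .] }  — shift, reduce
  I13: { [C → T L C .] }  — reduce

Conflict in state I12:
  Shift-reduce conflict between [L → e .] and [C → e . a y]
So the grammar is NOT LR(0).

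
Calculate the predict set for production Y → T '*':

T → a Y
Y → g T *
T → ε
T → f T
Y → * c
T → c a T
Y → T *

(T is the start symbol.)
{ '*', 'a', 'c', 'f' }

PREDICT(Y → T '*') = (FIRST(RHS) \ {ε}) ∪ (FOLLOW(Y) if ε ∈ FIRST(RHS), i.e. RHS ⇒* ε)
FIRST(T) = { 'a', 'c', 'f', ε }
FIRST(T '*') = { '*', 'a', 'c', 'f' }
ε ∉ FIRST(T '*'), so FOLLOW(Y) is not added.
PREDICT(Y → T '*') = { '*', 'a', 'c', 'f' }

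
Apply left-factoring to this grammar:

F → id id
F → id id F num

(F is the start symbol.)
F → id id F'
F' → ε
F' → F num

Left-factoring transforms A → αβ₁ | αβ₂ into A → αA' and A' → β₁ | β₂
(α is the longest common prefix among the alternatives). Repeat until
no nonterminal has two alternatives with a common prefix.

Round 1: F has alternatives sharing prefix 'id id'. Introduce F': F → id id F'
  Add: F' → ε
  Add: F' → F num

No remaining common prefixes — done.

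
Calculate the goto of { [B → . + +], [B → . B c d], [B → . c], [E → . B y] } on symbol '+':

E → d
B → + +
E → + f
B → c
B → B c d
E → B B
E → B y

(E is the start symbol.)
GOTO(I, '+') = CLOSURE({ [A → αX.β] : [A → α.Xβ] ∈ I, X = '+' })

Items with dot before '+', with the dot advanced:
  [B → . + +] → [B → + . +]
Closure adds nothing (no advanced item has the dot before a non-terminal).

GOTO = { [B → + . +] }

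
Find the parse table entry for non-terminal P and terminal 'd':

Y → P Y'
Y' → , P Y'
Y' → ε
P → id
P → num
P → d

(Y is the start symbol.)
P → d

To find M[P, 'd'], we find productions for P where 'd' is in the predict set (PREDICT(N → α) = (FIRST(α) \ {ε}) ∪ (FOLLOW(N) if α ⇒* ε)).

P → id: PREDICT = { 'id' }
P → num: PREDICT = { 'num' }
P → d: PREDICT = { 'd' }
  'd' is in predict set, so this production goes in M[P, 'd']

M[P, 'd'] = P → d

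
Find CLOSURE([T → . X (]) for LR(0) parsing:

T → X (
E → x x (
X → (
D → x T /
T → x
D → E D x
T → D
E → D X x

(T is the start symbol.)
{ [T → . X (], [X → . (] }

Start with: [T → . X (]
  [T → . X (] has the dot before X: add [X → . (]
No further items can be added.

CLOSURE = { [T → . X (], [X → . (] }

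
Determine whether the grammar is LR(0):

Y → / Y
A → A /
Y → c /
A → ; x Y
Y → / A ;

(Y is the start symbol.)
Augment with Y' → Y and build the canonical LR(0) collection (I0 = CLOSURE({[Y' → . Y]}), then GOTO on every symbol after a dot until no new states appear). It has 12 states:
  I0: { [Y → . / A ;], [Y → . / Y], [Y → . c /], [Y' → . Y] }  — shift
  I1: { [A → . ; x Y], [A → . A /], [Y → . / A ;], [Y → . / Y], [Y → . c /], [Y → / . A ;], [Y → / . Y] }  — shift
  I2: { [Y' → Y .] }  — accept
  I3: { [Y → c . /] }  — shift
  I4: { [Y → c / .] }  — reduce
  I5: { [A → ; . x Y] }  — shift
  I6: { [A → A . /], [Y → / A . ;] }  — shift
  I7: { [Y → / Y .] }  — reduce
  I8: { [A → A / .] }  — reduce
  I9: { [Y → / A ; .] }  — reduce
  I10: { [A → ; x . Y], [Y → . / A ;], [Y → . / Y], [Y → . c /] }  — shift
  I11: { [A → ; x Y .] }  — reduce

Every state is either a pure shift/goto state or contains exactly one complete item and nothing to shift — no conflicts. The grammar is LR(0).

Answer: Yes, the grammar is LR(0)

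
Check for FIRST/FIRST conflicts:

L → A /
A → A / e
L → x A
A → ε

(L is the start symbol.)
FIRST sets of the non-terminals at (or reachable through a nullable prefix from) the front of some alternative:
  FIRST(A) = { '/', ε }

Productions for L:
  L → A /: FIRST = { '/' }
  L → x A: FIRST = { 'x' }
Productions for A:
  A → A / e: FIRST = { '/' }
  A → ε: FIRST = { ε }

All alternatives of each non-terminal have pairwise disjoint FIRST sets.

Answer: No FIRST/FIRST conflicts.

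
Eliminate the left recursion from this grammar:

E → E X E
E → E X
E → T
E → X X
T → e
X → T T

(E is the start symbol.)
E → T E'
E → X X E'
E' → X E E'
E' → X E'
E' → ε
T → e
X → T T

E is directly left-recursive. The standard transformation for
  A → A α₁ | ... | A α_m | β₁ | ... | β_n
is
  A  → β₁ A' | ... | β_n A'
  A' → α₁ A' | ... | α_m A' | ε

E → T becomes E → T E'
E → X X becomes E → X X E'
E → E X E becomes E' → X E E'
E → E X becomes E' → X E'
Add E' → ε

Productions for other non-terminals are unchanged:
  T → e
  X → T T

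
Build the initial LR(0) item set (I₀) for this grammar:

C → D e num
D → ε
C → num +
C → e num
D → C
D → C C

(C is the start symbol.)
{ [C → . D e num], [C → . e num], [C → . num +], [C' → . C], [D → . C C], [D → . C], [D → .] }

First, augment the grammar with C' → C
I₀ = CLOSURE({ [C' → . C] }):
  [C' → . C] has the dot before C: add [C → . D e num], [C → . num +], [C → . e num]
  [C → . D e num] has the dot before D: add [D → .], [D → . C], [D → . C C]
No further items can be added.

I₀ = { [C → . D e num], [C → . e num], [C → . num +], [C' → . C], [D → . C C], [D → . C], [D → .] }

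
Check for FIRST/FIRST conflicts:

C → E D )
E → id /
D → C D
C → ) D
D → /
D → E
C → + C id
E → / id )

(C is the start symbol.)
Yes. D → C D / D → '/' on { '/' }; D → C D / D → E on { '/', 'id' }; D → '/' / D → E on { '/' }

FIRST sets of the non-terminals at (or reachable through a nullable prefix from) the front of some alternative:
  FIRST(E) = { '/', 'id' }
  FIRST(C) = { ')', '+', '/', 'id' }

Productions for C:
  C → E D ): FIRST = { '/', 'id' }
  C → ) D: FIRST = { ')' }
  C → + C id: FIRST = { '+' }
Productions for E:
  E → id /: FIRST = { 'id' }
  E → / id ): FIRST = { '/' }
Productions for D:
  D → C D: FIRST = { ')', '+', '/', 'id' }
  D → /: FIRST = { '/' }
  D → E: FIRST = { '/', 'id' }

Conflict for D: D → C D and D → /
  Overlap: { '/' }
Conflict for D: D → C D and D → E
  Overlap: { '/', 'id' }
Conflict for D: D → / and D → E
  Overlap: { '/' }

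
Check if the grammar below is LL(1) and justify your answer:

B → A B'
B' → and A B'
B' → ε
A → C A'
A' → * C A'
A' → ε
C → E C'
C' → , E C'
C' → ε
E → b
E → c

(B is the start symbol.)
Relevant sets:
  FOLLOW(B') = { $ }
  FOLLOW(A') = { $, 'and' }
  FOLLOW(C') = { $, '*', 'and' }

For B':
  PREDICT(B' → and A B') = { 'and' }
  PREDICT(B' → ε) = { $ }
For A':
  PREDICT(A' → '*' C A') = { '*' }
  PREDICT(A' → ε) = { $, 'and' }
For C':
  PREDICT(C' → ',' E C') = { ',' }
  PREDICT(C' → ε) = { $, '*', 'and' }
For E:
  PREDICT(E → b) = { 'b' }
  PREDICT(E → c) = { 'c' }
B, A, C have a single production, so nothing to check there.

All predict sets are disjoint. The grammar IS LL(1).

Answer: Yes, the grammar is LL(1).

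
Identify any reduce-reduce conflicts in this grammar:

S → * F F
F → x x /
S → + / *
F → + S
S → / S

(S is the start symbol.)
A reduce-reduce conflict occurs when an LR(0) state has two complete items [A → α .] and [B → β .] — both call for a reduction, and with no lookahead the parser cannot choose between them.

Augment with S' → S and build the canonical LR(0) collection (I0 = CLOSURE({[S' → . S]}), then GOTO on every symbol after a dot until no new states appear). It has 15 states:
  I0: { [S → . * F F], [S → . + / *], [S → . / S], [S' → . S] }  — shift
  I1: { [F → . + S], [F → . x x /], [S → * . F F] }  — shift
  I2: { [S → + . / *] }  — shift
  I3: { [S → . * F F], [S → . + / *], [S → . / S], [S → / . S] }  — shift
  I4: { [S' → S .] }  — accept
  I5: { [S → / S .] }  — reduce
  I6: { [S → + / . *] }  — shift
  I7: { [S → + / * .] }  — reduce
  I8: { [F → + . S], [S → . * F F], [S → . + / *], [S → . / S] }  — shift
  I9: { [F → . + S], [F → . x x /], [S → * F . F] }  — shift
  I10: { [F → x . x /] }  — shift
  I11: { [F → x x . /] }  — shift
  I12: { [F → x x / .] }  — reduce
  I13: { [S → * F F .] }  — reduce
  I14: { [F → + S .] }  — reduce

No state contains more than one complete item.

Answer: No reduce-reduce conflicts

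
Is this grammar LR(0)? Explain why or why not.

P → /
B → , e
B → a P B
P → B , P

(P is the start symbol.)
Yes, the grammar is LR(0)

A grammar is LR(0) if no state in the canonical LR(0) collection has:
  - both a shift item (dot before a terminal) and a complete item (shift-reduce conflict), or
  - two or more complete items (reduce-reduce conflict; the accept item [P' → P .] counts as a complete item here).

Augment with P' → P and build the canonical LR(0) collection (I0 = CLOSURE({[P' → . P]}), then GOTO on every symbol after a dot until no new states appear). It has 11 states:
  I0: { [B → . , e], [B → . a P B], [P → . /], [P → . B , P], [P' → . P] }  — shift
  I1: { [B → , . e] }  — shift
  I2: { [P → / .] }  — reduce
  I3: { [P → B . , P] }  — shift
  I4: { [P' → P .] }  — accept
  I5: { [B → . , e], [B → . a P B], [B → a . P B], [P → . /], [P → . B , P] }  — shift
  I6: { [B → . , e], [B → . a P B], [B → a P . B] }  — shift
  I7: { [B → a P B .] }  — reduce
  I8: { [B → . , e], [B → . a P B], [P → . /], [P → . B , P], [P → B , . P] }  — shift
  I9: { [P → B , P .] }  — reduce
  I10: { [B → , e .] }  — reduce

Every state is either a pure shift/goto state or contains exactly one complete item and nothing to shift — no conflicts. The grammar is LR(0).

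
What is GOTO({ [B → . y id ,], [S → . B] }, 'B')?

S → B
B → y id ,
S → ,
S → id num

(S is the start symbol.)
GOTO(I, 'B') = CLOSURE({ [A → αX.β] : [A → α.Xβ] ∈ I, X = 'B' })

Items with dot before 'B', with the dot advanced:
  [S → . B] → [S → B .]
Closure adds nothing (no advanced item has the dot before a non-terminal).

GOTO = { [S → B .] }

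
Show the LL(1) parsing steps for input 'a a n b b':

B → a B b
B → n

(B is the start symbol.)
LL(1) parsing maintains a stack (initially the start symbol over $) and the input. At each step: if the stack top is a terminal, match it against the current input token; if it is a non-terminal N, replace it with the RHS of M[N, lookahead] (the unique production whose predict set contains the lookahead).

Stack is shown with the top on the left.

Stack      Input        Action
------------------------------
B $        a a n b b $  output B → a B b
a B b $    a a n b b $  match 'a'
B b $      a n b b $    output B → a B b
a B b b $  a n b b $    match 'a'
B b b $    n b b $      output B → n
n b b $    n b b $      match 'n'
b b $      b b $        match 'b'
b $        b $          match 'b'
$          $            accept

The string is accepted.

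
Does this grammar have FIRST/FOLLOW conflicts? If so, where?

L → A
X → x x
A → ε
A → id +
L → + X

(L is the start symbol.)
A FIRST/FOLLOW conflict occurs when a non-terminal N has a nullable alternative N → β (β ⇒* ε) and another alternative N → α with FIRST(α) ∩ FOLLOW(N) ≠ ∅: on such a lookahead the parser cannot decide between expanding α and letting N vanish via β.

Nullable non-terminals: A, L.
FIRST sets used below: FIRST(A) = { 'id', ε }

A: nullable alternative(s) A → ε; FOLLOW(A) = { $ }
  A → ε: FIRST \ {ε} = { } — this is the only nullable alternative, skip
  A → id +: FIRST \ {ε} = { 'id' } — disjoint from FOLLOW(A)

L: nullable alternative(s) L → A; FOLLOW(L) = { $ }
  L → A: FIRST \ {ε} = { 'id' } — this is the only nullable alternative, skip
  L → + X: FIRST \ {ε} = { '+' } — disjoint from FOLLOW(L)

X has no nullable alternative, so no FIRST/FOLLOW check is needed there.

No FIRST/FOLLOW conflicts found.

Answer: No FIRST/FOLLOW conflicts.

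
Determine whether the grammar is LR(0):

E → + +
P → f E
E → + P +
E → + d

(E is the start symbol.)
Yes, the grammar is LR(0)

A grammar is LR(0) if no state in the canonical LR(0) collection has:
  - both a shift item (dot before a terminal) and a complete item (shift-reduce conflict), or
  - two or more complete items (reduce-reduce conflict; the accept item [E' → E .] counts as a complete item here).

Augment with E' → E and build the canonical LR(0) collection (I0 = CLOSURE({[E' → . E]}), then GOTO on every symbol after a dot until no new states appear). It has 9 states:
  I0: { [E → . + +], [E → . + P +], [E → . + d], [E' → . E] }  — shift
  I1: { [E → + . +], [E → + . P +], [E → + . d], [P → . f E] }  — shift
  I2: { [E' → E .] }  — accept
  I3: { [E → + + .] }  — reduce
  I4: { [E → + P . +] }  — shift
  I5: { [E → + d .] }  — reduce
  I6: { [E → . + +], [E → . + P +], [E → . + d], [P → f . E] }  — shift
  I7: { [P → f E .] }  — reduce
  I8: { [E → + P + .] }  — reduce

Every state is either a pure shift/goto state or contains exactly one complete item and nothing to shift — no conflicts. The grammar is LR(0).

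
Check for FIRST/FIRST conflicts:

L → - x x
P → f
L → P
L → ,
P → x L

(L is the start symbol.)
No FIRST/FIRST conflicts.

A FIRST/FIRST conflict occurs when two productions N → α and N → β for the same non-terminal have FIRST(α) ∩ FIRST(β) ≠ ∅ (with ε ∈ FIRST of a nullable right-hand side, so two nullable alternatives also conflict).

FIRST sets of the non-terminals at (or reachable through a nullable prefix from) the front of some alternative:
  FIRST(P) = { 'f', 'x' }

Productions for L:
  L → - x x: FIRST = { '-' }
  L → P: FIRST = { 'f', 'x' }
  L → ,: FIRST = { ',' }
Productions for P:
  P → f: FIRST = { 'f' }
  P → x L: FIRST = { 'x' }

All alternatives of each non-terminal have pairwise disjoint FIRST sets.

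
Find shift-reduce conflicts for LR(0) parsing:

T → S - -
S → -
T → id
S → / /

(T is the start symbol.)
No shift-reduce conflicts

Augment with T' → T and build the canonical LR(0) collection (I0 = CLOSURE({[T' → . T]}), then GOTO on every symbol after a dot until no new states appear). It has 9 states:
  I0: { [S → . -], [S → . / /], [T → . S - -], [T → . id], [T' → . T] }  — shift
  I1: { [S → - .] }  — reduce
  I2: { [S → / . /] }  — shift
  I3: { [T → S . - -] }  — shift
  I4: { [T' → T .] }  — accept
  I5: { [T → id .] }  — reduce
  I6: { [T → S - . -] }  — shift
  I7: { [T → S - - .] }  — reduce
  I8: { [S → / / .] }  — reduce

No state contains both a complete item and a shift item.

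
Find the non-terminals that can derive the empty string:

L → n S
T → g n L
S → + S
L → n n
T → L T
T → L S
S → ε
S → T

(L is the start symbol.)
{ 'S' }

ε-productions: S → ε
So S is immediately nullable.
No further non-terminal can be added: every production for the remaining non-terminals contains a terminal or a non-nullable non-terminal.
Nullable = { 'S' }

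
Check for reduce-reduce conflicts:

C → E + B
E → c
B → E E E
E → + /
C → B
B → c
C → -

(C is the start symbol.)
Yes — I6: [B → c .] vs [E → c .]

A reduce-reduce conflict occurs when an LR(0) state has two complete items [A → α .] and [B → β .] — both call for a reduction, and with no lookahead the parser cannot choose between them.

Augment with C' → C and build the canonical LR(0) collection (I0 = CLOSURE({[C' → . C]}), then GOTO on every symbol after a dot until no new states appear). It has 14 states:
  I0: { [B → . E E E], [B → . c], [C → . -], [C → . B], [C → . E + B], [C' → . C], [E → . + /], [E → . c] }  — shift
  I1: { [E → + . /] }  — shift
  I2: { [C → - .] }  — reduce
  I3: { [C → B .] }  — reduce
  I4: { [C' → C .] }  — accept
  I5: { [B → E . E E], [C → E . + B], [E → . + /], [E → . c] }  — shift
  I6: { [B → c .], [E → c .] }  — 2 reduces
  I7: { [B → . E E E], [B → . c], [C → E + . B], [E → + . /], [E → . + /], [E → . c] }  — shift
  I8: { [B → E E . E], [E → . + /], [E → . c] }  — shift
  I9: { [E → c .] }  — reduce
  I10: { [B → E E E .] }  — reduce
  I11: { [E → + / .] }  — reduce
  I12: { [C → E + B .] }  — reduce
  I13: { [B → E . E E], [E → . + /], [E → . c] }  — shift

I6 contains complete items [B → c .], [E → c .] — reduce-reduce conflict.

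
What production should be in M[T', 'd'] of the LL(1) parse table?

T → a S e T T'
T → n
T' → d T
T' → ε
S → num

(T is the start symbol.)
To find M[T', 'd'], we find productions for T' where 'd' is in the predict set (PREDICT(N → α) = (FIRST(α) \ {ε}) ∪ (FOLLOW(N) if α ⇒* ε)).

Relevant sets:
  FOLLOW(T') = { $, 'd' }

T' → d T: PREDICT = { 'd' }
  'd' is in predict set, so this production goes in M[T', 'd']
T' → ε: PREDICT = { $, 'd' }
  'd' is in predict set, so this production goes in M[T', 'd']

M[T', 'd'] = T' → d T, T' → ε  (a multiply-defined cell — the grammar is not LL(1))

Answer: T' → d T, T' → ε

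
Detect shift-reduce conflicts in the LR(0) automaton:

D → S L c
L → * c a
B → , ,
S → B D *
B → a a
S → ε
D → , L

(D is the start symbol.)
A shift-reduce conflict occurs when an LR(0) state has both:
  - a complete (reduce) item [A → α .] (dot at the end), and
  - a shift item [B → β . c γ] (dot before a terminal).

Augment with D' → D and build the canonical LR(0) collection (I0 = CLOSURE({[D' → . D]}), then GOTO on every symbol after a dot until no new states appear). It has 16 states:
  I0: { [B → . , ,], [B → . a a], [D → . , L], [D → . S L c], [D' → . D], [S → . B D *], [S → .] }  — shift, reduce
  I1: { [B → , . ,], [D → , . L], [L → . * c a] }  — shift
  I2: { [B → . , ,], [B → . a a], [D → . , L], [D → . S L c], [S → . B D *], [S → .], [S → B . D *] }  — shift, reduce
  I3: { [D' → D .] }  — accept
  I4: { [D → S . L c], [L → . * c a] }  — shift
  I5: { [B → a . a] }  — shift
  I6: { [B → a a .] }  — reduce
  I7: { [L → * . c a] }  — shift
  I8: { [D → S L . c] }  — shift
  I9: { [D → S L c .] }  — reduce
  I10: { [L → * c . a] }  — shift
  I11: { [L → * c a .] }  — reduce
  I12: { [S → B D . *] }  — shift
  I13: { [S → B D * .] }  — reduce
  I14: { [B → , , .] }  — reduce
  I15: { [D → , L .] }  — reduce

I0 contains reduce item [S → .] and shift items [B → . , ,], [B → . a a], [D → . , L] — shift-reduce conflict.
I2 contains reduce item [S → .] and shift items [B → . , ,], [B → . a a], [D → . , L] — shift-reduce conflict.

Answer: Yes — I0: [S → .] vs [B → . , ,]; I2: [S → .] vs [B → . , ,]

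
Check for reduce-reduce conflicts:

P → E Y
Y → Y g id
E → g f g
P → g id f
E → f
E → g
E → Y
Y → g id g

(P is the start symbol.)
No reduce-reduce conflicts

Augment with P' → P and build the canonical LR(0) collection (I0 = CLOSURE({[P' → . P]}), then GOTO on every symbol after a dot until no new states appear). It has 16 states:
  I0: { [E → . Y], [E → . f], [E → . g f g], [E → . g], [P → . E Y], [P → . g id f], [P' → . P], [Y → . Y g id], [Y → . g id g] }  — shift
  I1: { [P → E . Y], [Y → . Y g id], [Y → . g id g] }  — shift
  I2: { [P' → P .] }  — accept
  I3: { [E → Y .], [Y → Y . g id] }  — shift, reduce
  I4: { [E → f .] }  — reduce
  I5: { [E → g . f g], [E → g .], [P → g . id f], [Y → g . id g] }  — shift, reduce
  I6: { [E → g f . g] }  — shift
  I7: { [P → g id . f], [Y → g id . g] }  — shift
  I8: { [P → g id f .] }  — reduce
  I9: { [Y → g id g .] }  — reduce
  I10: { [E → g f g .] }  — reduce
  I11: { [Y → Y g . id] }  — shift
  I12: { [Y → Y g id .] }  — reduce
  I13: { [P → E Y .], [Y → Y . g id] }  — shift, reduce
  I14: { [Y → g . id g] }  — shift
  I15: { [Y → g id . g] }  — shift

No state contains more than one complete item.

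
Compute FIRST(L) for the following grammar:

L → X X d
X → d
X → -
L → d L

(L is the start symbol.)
To compute FIRST(L), examine every production with L on the left-hand side, reading each right-hand side left to right until a non-nullable symbol is reached.

FIRST sets of the other non-terminals involved (by the same procedure, iterated to a fixed point):
  FIRST(X) = { '-', 'd' }

From L → X X d:
  - X is a non-terminal: add FIRST(X) \ {ε} = { '-', 'd' }
    X is not nullable, so stop
From L → d L:
  - d is a terminal: add 'd' and stop

Collecting: FIRST(L) = { '-', 'd' }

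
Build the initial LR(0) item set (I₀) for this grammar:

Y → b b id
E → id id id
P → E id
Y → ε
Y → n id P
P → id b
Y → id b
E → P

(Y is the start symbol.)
{ [Y → . b b id], [Y → . id b], [Y → . n id P], [Y → .], [Y' → . Y] }

First, augment the grammar with Y' → Y
I₀ = CLOSURE({ [Y' → . Y] }):
  [Y' → . Y] has the dot before Y: add [Y → . b b id], [Y → .], [Y → . n id P], [Y → . id b]
No further items can be added.

I₀ = { [Y → . b b id], [Y → . id b], [Y → . n id P], [Y → .], [Y' → . Y] }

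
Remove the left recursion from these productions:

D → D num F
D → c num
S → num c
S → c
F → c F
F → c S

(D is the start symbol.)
D is directly left-recursive. The standard transformation for
  A → A α₁ | ... | A α_m | β₁ | ... | β_n
is
  A  → β₁ A' | ... | β_n A'
  A' → α₁ A' | ... | α_m A' | ε

D → c num becomes D → c num D'
D → D num F becomes D' → num F D'
Add D' → ε

Productions for other non-terminals are unchanged:
  S → num c
  S → c
  F → c F
  F → c S

Resulting grammar:
D → c num D'
D' → num F D'
D' → ε
S → num c
S → c
F → c F
F → c S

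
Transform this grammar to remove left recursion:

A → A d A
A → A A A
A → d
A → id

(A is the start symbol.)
A is directly left-recursive. The standard transformation for
  A → A α₁ | ... | A α_m | β₁ | ... | β_n
is
  A  → β₁ A' | ... | β_n A'
  A' → α₁ A' | ... | α_m A' | ε

A → d becomes A → d A'
A → id becomes A → id A'
A → A d A becomes A' → d A A'
A → A A A becomes A' → A A A'
Add A' → ε

Resulting grammar:
A → d A'
A → id A'
A' → d A A'
A' → A A A'
A' → ε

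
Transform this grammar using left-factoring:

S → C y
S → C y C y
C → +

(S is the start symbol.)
Left-factoring transforms A → αβ₁ | αβ₂ into A → αA' and A' → β₁ | β₂
(α is the longest common prefix among the alternatives). Repeat until
no nonterminal has two alternatives with a common prefix.

Round 1: S has alternatives sharing prefix 'C y'. Introduce S': S → C y S'
  Add: S' → ε
  Add: S' → C y

No remaining common prefixes — done.

Resulting grammar:
S → C y S'
S' → ε
S' → C y
C → +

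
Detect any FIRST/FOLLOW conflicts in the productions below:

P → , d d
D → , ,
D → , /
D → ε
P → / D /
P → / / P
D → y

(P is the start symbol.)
No FIRST/FOLLOW conflicts.

A FIRST/FOLLOW conflict occurs when a non-terminal N has a nullable alternative N → β (β ⇒* ε) and another alternative N → α with FIRST(α) ∩ FOLLOW(N) ≠ ∅: on such a lookahead the parser cannot decide between expanding α and letting N vanish via β.

Nullable non-terminals: D.

D: nullable alternative(s) D → ε; FOLLOW(D) = { '/' }
  D → , ,: FIRST \ {ε} = { ',' } — disjoint from FOLLOW(D)
  D → , /: FIRST \ {ε} = { ',' } — disjoint from FOLLOW(D)
  D → ε: FIRST \ {ε} = { } — this is the only nullable alternative, skip
  D → y: FIRST \ {ε} = { 'y' } — disjoint from FOLLOW(D)

P has no nullable alternative, so no FIRST/FOLLOW check is needed there.

No FIRST/FOLLOW conflicts found.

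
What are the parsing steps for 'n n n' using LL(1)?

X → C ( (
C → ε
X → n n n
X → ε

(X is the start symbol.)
Stack is shown with the top on the left.

Stack    Input    Action
------------------------
X $      n n n $  output X → n n n
n n n $  n n n $  match 'n'
n n $    n n $    match 'n'
n $      n $      match 'n'
$        $        accept

The string is accepted.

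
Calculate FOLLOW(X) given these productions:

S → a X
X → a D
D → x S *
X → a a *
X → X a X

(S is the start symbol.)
{ $, '*', 'a' }

In S → a X: X is at the end, add FOLLOW(S)
In X → X a X: X is followed by a X, add FIRST(a X) \ {ε} = { 'a' }
In X → X a X: X is at the end; this adds FOLLOW(X) to itself — nothing new

The FOLLOW sets referred to above (computed the same way, to a fixed point):
  FOLLOW(S) = { $, '*' }

Taking the union: FOLLOW(X) = { $, '*', 'a' }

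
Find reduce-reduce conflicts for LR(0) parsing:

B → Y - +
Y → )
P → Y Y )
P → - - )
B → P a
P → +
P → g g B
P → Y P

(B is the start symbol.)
A reduce-reduce conflict occurs when an LR(0) state has two complete items [A → α .] and [B → β .] — both call for a reduction, and with no lookahead the parser cannot choose between them.

Augment with B' → B and build the canonical LR(0) collection (I0 = CLOSURE({[B' → . B]}), then GOTO on every symbol after a dot until no new states appear). It has 18 states:
  I0: { [B → . P a], [B → . Y - +], [B' → . B], [P → . +], [P → . - - )], [P → . Y P], [P → . Y Y )], [P → . g g B], [Y → . )] }  — shift
  I1: { [Y → ) .] }  — reduce
  I2: { [P → + .] }  — reduce
  I3: { [P → - . - )] }  — shift
  I4: { [B' → B .] }  — accept
  I5: { [B → P . a] }  — shift
  I6: { [B → Y . - +], [P → . +], [P → . - - )], [P → . Y P], [P → . Y Y )], [P → . g g B], [P → Y . P], [P → Y . Y )], [Y → . )] }  — shift
  I7: { [P → g . g B] }  — shift
  I8: { [B → . P a], [B → . Y - +], [P → . +], [P → . - - )], [P → . Y P], [P → . Y Y )], [P → . g g B], [P → g g . B], [Y → . )] }  — shift
  I9: { [P → g g B .] }  — reduce
  I10: { [B → Y - . +], [P → - . - )] }  — shift
  I11: { [P → Y P .] }  — reduce
  I12: { [P → . +], [P → . - - )], [P → . Y P], [P → . Y Y )], [P → . g g B], [P → Y . P], [P → Y . Y )], [P → Y Y . )], [Y → . )] }  — shift
  I13: { [P → Y Y ) .], [Y → ) .] }  — 2 reduces
  I14: { [B → Y - + .] }  — reduce
  I15: { [P → - - . )] }  — shift
  I16: { [P → - - ) .] }  — reduce
  I17: { [B → P a .] }  — reduce

I13 contains complete items [P → Y Y ) .], [Y → ) .] — reduce-reduce conflict.

Answer: Yes — I13: [P → Y Y ) .] vs [Y → ) .]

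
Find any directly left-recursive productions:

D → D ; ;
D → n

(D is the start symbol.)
Yes, D is left-recursive

Direct left recursion occurs when N → N α for some non-terminal N (the right-hand side begins with the left-hand side itself).

D → D ; ;: LEFT RECURSIVE (starts with D)
D → n: starts with n

The grammar has direct left recursion on: D.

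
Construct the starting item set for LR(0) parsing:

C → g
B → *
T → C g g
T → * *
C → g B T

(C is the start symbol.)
{ [C → . g B T], [C → . g], [C' → . C] }

First, augment the grammar with C' → C
I₀ = CLOSURE({ [C' → . C] }):
  [C' → . C] has the dot before C: add [C → . g], [C → . g B T]
No further items can be added.

I₀ = { [C → . g B T], [C → . g], [C' → . C] }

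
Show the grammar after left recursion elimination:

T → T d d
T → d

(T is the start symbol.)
T → d T'
T' → d d T'
T' → ε

T is directly left-recursive. The standard transformation for
  A → A α₁ | ... | A α_m | β₁ | ... | β_n
is
  A  → β₁ A' | ... | β_n A'
  A' → α₁ A' | ... | α_m A' | ε

T → d becomes T → d T'
T → T d d becomes T' → d d T'
Add T' → ε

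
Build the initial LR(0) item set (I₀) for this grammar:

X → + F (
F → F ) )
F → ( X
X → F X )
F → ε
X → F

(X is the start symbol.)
{ [F → . ( X], [F → . F ) )], [F → .], [X → . + F (], [X → . F X )], [X → . F], [X' → . X] }

First, augment the grammar with X' → X
I₀ = CLOSURE({ [X' → . X] }):
  [X' → . X] has the dot before X: add [X → . + F (], [X → . F X )], [X → . F]
  [X → . F X )] has the dot before F: add [F → . F ) )], [F → . ( X], [F → .]
No further items can be added.

I₀ = { [F → . ( X], [F → . F ) )], [F → .], [X → . + F (], [X → . F X )], [X → . F], [X' → . X] }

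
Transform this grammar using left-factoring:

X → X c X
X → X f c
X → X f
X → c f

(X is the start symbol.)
Left-factoring transforms A → αβ₁ | αβ₂ into A → αA' and A' → β₁ | β₂
(α is the longest common prefix among the alternatives). Repeat until
no nonterminal has two alternatives with a common prefix.

Round 1: X has alternatives sharing prefix 'X'. Introduce X': X → X X'
  Add: X' → c X
  Add: X' → f c
  Add: X' → f

Round 2: X' has alternatives sharing prefix 'f'. Introduce X'': X' → f X''
  Add: X'' → c
  Add: X'' → ε

No remaining common prefixes — done.

Resulting grammar:
X → X X'
X' → c X
X' → f X''
X'' → c
X'' → ε
X → c f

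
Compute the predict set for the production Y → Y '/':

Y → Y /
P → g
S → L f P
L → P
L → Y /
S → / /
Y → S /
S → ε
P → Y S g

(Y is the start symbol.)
{ '/', 'g' }

PREDICT(Y → Y '/') = (FIRST(RHS) \ {ε}) ∪ (FOLLOW(Y) if ε ∈ FIRST(RHS), i.e. RHS ⇒* ε)
FIRST(Y) = { '/', 'g' }
FIRST(Y '/') = { '/', 'g' }
ε ∉ FIRST(Y '/'), so FOLLOW(Y) is not added.
PREDICT(Y → Y '/') = { '/', 'g' }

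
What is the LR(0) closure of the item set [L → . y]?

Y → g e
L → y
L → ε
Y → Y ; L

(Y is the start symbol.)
{ [L → . y] }

Start with: [L → . y]
The dot precedes the terminal y, so nothing is added.

CLOSURE = { [L → . y] }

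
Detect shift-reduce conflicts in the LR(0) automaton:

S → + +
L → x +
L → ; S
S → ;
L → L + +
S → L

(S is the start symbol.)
Yes — I2: [S → ; .] vs [L → . ; S]; I3: [S → L .] vs [L → L . + +]

A shift-reduce conflict occurs when an LR(0) state has both:
  - a complete (reduce) item [A → α .] (dot at the end), and
  - a shift item [B → β . c γ] (dot before a terminal).

Augment with S' → S and build the canonical LR(0) collection (I0 = CLOSURE({[S' → . S]}), then GOTO on every symbol after a dot until no new states appear). It has 11 states:
  I0: { [L → . ; S], [L → . L + +], [L → . x +], [S → . + +], [S → . ;], [S → . L], [S' → . S] }  — shift
  I1: { [S → + . +] }  — shift
  I2: { [L → . ; S], [L → . L + +], [L → . x +], [L → ; . S], [S → . + +], [S → . ;], [S → . L], [S → ; .] }  — shift, reduce
  I3: { [L → L . + +], [S → L .] }  — shift, reduce
  I4: { [S' → S .] }  — accept
  I5: { [L → x . +] }  — shift
  I6: { [L → x + .] }  — reduce
  I7: { [L → L + . +] }  — shift
  I8: { [L → L + + .] }  — reduce
  I9: { [L → ; S .] }  — reduce
  I10: { [S → + + .] }  — reduce

I2 contains reduce item [S → ; .] and shift items [L → . ; S], [L → . x +], [S → . + +], [S → . ;] — shift-reduce conflict.
I3 contains reduce item [S → L .] and shift item [L → L . + +] — shift-reduce conflict.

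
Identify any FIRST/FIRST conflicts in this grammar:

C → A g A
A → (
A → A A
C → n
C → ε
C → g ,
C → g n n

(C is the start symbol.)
Yes. C → g ',' / C → g n n on { 'g' }; A → '(' / A → A A on { '(' }

FIRST sets of the non-terminals at (or reachable through a nullable prefix from) the front of some alternative:
  FIRST(A) = { '(' }

Productions for C:
  C → A g A: FIRST = { '(' }
  C → n: FIRST = { 'n' }
  C → ε: FIRST = { ε }
  C → g ,: FIRST = { 'g' }
  C → g n n: FIRST = { 'g' }
Productions for A:
  A → (: FIRST = { '(' }
  A → A A: FIRST = { '(' }

Conflict for C: C → g , and C → g n n
  Overlap: { 'g' }
Conflict for A: A → ( and A → A A
  Overlap: { '(' }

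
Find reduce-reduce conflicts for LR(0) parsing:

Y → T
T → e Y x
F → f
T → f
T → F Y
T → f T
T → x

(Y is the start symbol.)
A reduce-reduce conflict occurs when an LR(0) state has two complete items [A → α .] and [B → β .] — both call for a reduction, and with no lookahead the parser cannot choose between them.

Augment with Y' → Y and build the canonical LR(0) collection (I0 = CLOSURE({[Y' → . Y]}), then GOTO on every symbol after a dot until no new states appear). It has 11 states:
  I0: { [F → . f], [T → . F Y], [T → . e Y x], [T → . f T], [T → . f], [T → . x], [Y → . T], [Y' → . Y] }  — shift
  I1: { [F → . f], [T → . F Y], [T → . e Y x], [T → . f T], [T → . f], [T → . x], [T → F . Y], [Y → . T] }  — shift
  I2: { [Y → T .] }  — reduce
  I3: { [Y' → Y .] }  — accept
  I4: { [F → . f], [T → . F Y], [T → . e Y x], [T → . f T], [T → . f], [T → . x], [T → e . Y x], [Y → . T] }  — shift
  I5: { [F → . f], [F → f .], [T → . F Y], [T → . e Y x], [T → . f T], [T → . f], [T → . x], [T → f . T], [T → f .] }  — shift, 2 reduces
  I6: { [T → x .] }  — reduce
  I7: { [T → f T .] }  — reduce
  I8: { [T → e Y . x] }  — shift
  I9: { [T → e Y x .] }  — reduce
  I10: { [T → F Y .] }  — reduce

I5 contains complete items [F → f .], [T → f .] — reduce-reduce conflict.

Answer: Yes — I5: [F → f .] vs [T → f .]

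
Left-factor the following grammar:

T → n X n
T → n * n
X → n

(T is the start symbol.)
Left-factoring transforms A → αβ₁ | αβ₂ into A → αA' and A' → β₁ | β₂
(α is the longest common prefix among the alternatives). Repeat until
no nonterminal has two alternatives with a common prefix.

Round 1: T has alternatives sharing prefix 'n'. Introduce T': T → n T'
  Add: T' → X n
  Add: T' → * n

No remaining common prefixes — done.

Resulting grammar:
T → n T'
T' → X n
T' → * n
X → n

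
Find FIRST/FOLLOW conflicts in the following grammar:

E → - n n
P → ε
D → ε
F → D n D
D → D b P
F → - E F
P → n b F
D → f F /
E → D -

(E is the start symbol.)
A FIRST/FOLLOW conflict occurs when a non-terminal N has a nullable alternative N → β (β ⇒* ε) and another alternative N → α with FIRST(α) ∩ FOLLOW(N) ≠ ∅: on such a lookahead the parser cannot decide between expanding α and letting N vanish via β.

Nullable non-terminals: D, P.
FIRST sets used below: FIRST(D) = { 'b', 'f', ε }

D: nullable alternative(s) D → ε; FOLLOW(D) = { '-', '/', 'b', 'n' }
  D → ε: FIRST \ {ε} = { } — this is the only nullable alternative, skip
  D → D b P: FIRST \ {ε} = { 'b', 'f' } — overlaps FOLLOW(D) on { 'b' }: CONFLICT
  D → f F /: FIRST \ {ε} = { 'f' } — disjoint from FOLLOW(D)

P: nullable alternative(s) P → ε; FOLLOW(P) = { '-', '/', 'b', 'n' }
  P → ε: FIRST \ {ε} = { } — this is the only nullable alternative, skip
  P → n b F: FIRST \ {ε} = { 'n' } — overlaps FOLLOW(P) on { 'n' }: CONFLICT

E, F have no nullable alternative, so no FIRST/FOLLOW check is needed there.

So the grammar has 2 FIRST/FOLLOW conflicts (marked CONFLICT above).

Answer: Yes. P → n b F with FOLLOW(P) on { 'n' }; D → D b P with FOLLOW(D) on { 'b' }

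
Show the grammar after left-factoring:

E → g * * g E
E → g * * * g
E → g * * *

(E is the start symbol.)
Left-factoring transforms A → αβ₁ | αβ₂ into A → αA' and A' → β₁ | β₂
(α is the longest common prefix among the alternatives). Repeat until
no nonterminal has two alternatives with a common prefix.

Round 1: E has alternatives sharing prefix 'g * *'. Introduce E': E → g * * E'
  Add: E' → g E
  Add: E' → * g
  Add: E' → *

Round 2: E' has alternatives sharing prefix '*'. Introduce E'': E' → * E''
  Add: E'' → g
  Add: E'' → ε

No remaining common prefixes — done.

Resulting grammar:
E → g * * E'
E' → g E
E' → * E''
E'' → g
E'' → ε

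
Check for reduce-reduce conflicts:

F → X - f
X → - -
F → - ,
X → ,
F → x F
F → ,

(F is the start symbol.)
Augment with F' → F and build the canonical LR(0) collection (I0 = CLOSURE({[F' → . F]}), then GOTO on every symbol after a dot until no new states appear). It has 11 states:
  I0: { [F → . ,], [F → . - ,], [F → . X - f], [F → . x F], [F' → . F], [X → . ,], [X → . - -] }  — shift
  I1: { [F → , .], [X → , .] }  — 2 reduces
  I2: { [F → - . ,], [X → - . -] }  — shift
  I3: { [F' → F .] }  — accept
  I4: { [F → X . - f] }  — shift
  I5: { [F → . ,], [F → . - ,], [F → . X - f], [F → . x F], [F → x . F], [X → . ,], [X → . - -] }  — shift
  I6: { [F → x F .] }  — reduce
  I7: { [F → X - . f] }  — shift
  I8: { [F → X - f .] }  — reduce
  I9: { [F → - , .] }  — reduce
  I10: { [X → - - .] }  — reduce

I1 contains complete items [F → , .], [X → , .] — reduce-reduce conflict.

Answer: Yes — I1: [F → , .] vs [X → , .]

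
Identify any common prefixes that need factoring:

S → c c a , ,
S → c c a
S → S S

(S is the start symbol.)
Yes, S has productions with common prefix 'c c a'

Left-factoring is needed when two productions for the same non-terminal
share a common prefix on the right-hand side.

Productions for S:
  S → c c a , ,
  S → c c a
  S → S S

Found common prefix 'c c a' in productions for S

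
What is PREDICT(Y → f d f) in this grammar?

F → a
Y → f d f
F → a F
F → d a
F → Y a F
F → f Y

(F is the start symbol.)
PREDICT(Y → f d f) = (FIRST(RHS) \ {ε}) ∪ (FOLLOW(Y) if ε ∈ FIRST(RHS), i.e. RHS ⇒* ε)
FIRST(f d f) = { 'f' }
ε ∉ FIRST(f d f), so FOLLOW(Y) is not added.
PREDICT(Y → f d f) = { 'f' }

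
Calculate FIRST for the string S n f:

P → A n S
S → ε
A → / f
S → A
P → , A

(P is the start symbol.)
{ '/', 'n' }

FIRST sets of the non-terminals involved (from the grammar, by fixed-point iteration):
  FIRST(S) = { '/', ε }

To compute FIRST(S n f), process the symbols left to right:
Symbol S is a non-terminal. Add FIRST(S) \ {ε} = { '/' }
S is nullable (ε ∈ FIRST(S)), continue to the next symbol.
Symbol n is a terminal. Add 'n' and stop.
FIRST(S n f) = { '/', 'n' }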